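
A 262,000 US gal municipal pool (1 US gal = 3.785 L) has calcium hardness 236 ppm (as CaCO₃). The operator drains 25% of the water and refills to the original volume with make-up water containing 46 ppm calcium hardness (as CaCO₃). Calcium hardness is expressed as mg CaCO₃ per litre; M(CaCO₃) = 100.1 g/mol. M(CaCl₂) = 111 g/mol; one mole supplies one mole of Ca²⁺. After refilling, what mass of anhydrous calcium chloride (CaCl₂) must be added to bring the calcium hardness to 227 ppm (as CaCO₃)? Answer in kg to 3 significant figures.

42.3 kg

Volume: 262,000 US gal × 3.785 L/gal = 991,670 L.
After draining 25% and refilling: 236 × 0.75 + 46 × 0.25 = 188.5 ppm.
Deficit to target: 227 − 188.5 = 38.5 mg/L.
As CaCO₃: 38.5 mg/L × 991,670 L = 38,180 g; ÷ 100.1 = 381.4 mol Ca²⁺.
Mass: 381.4 × 111 = 42,340 g.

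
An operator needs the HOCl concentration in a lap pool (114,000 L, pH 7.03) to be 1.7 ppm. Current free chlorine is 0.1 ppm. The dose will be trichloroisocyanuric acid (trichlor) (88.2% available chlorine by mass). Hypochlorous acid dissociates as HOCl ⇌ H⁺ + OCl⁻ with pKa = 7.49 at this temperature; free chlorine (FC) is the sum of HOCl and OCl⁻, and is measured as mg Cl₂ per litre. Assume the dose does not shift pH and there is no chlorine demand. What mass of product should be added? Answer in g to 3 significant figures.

[OCl⁻]/[HOCl] = 10^(pH − pKa) = 10^(7.03 − 7.49) = 0.3467; fraction as HOCl = 1/(1 + 0.3467) = 0.7425.
Free chlorine required for 1.7 ppm HOCl: 1.7 / 0.7425 = 2.289 ppm.
FC to add: 2.289 − 0.1 = 2.189 mg/L as Cl₂.
Cl₂ equivalent: 2.189 mg/L × 114,000 L = 249.6 g.
Product at 88.2% available Cl: 249.6 / 0.882 = 283 g.

283 g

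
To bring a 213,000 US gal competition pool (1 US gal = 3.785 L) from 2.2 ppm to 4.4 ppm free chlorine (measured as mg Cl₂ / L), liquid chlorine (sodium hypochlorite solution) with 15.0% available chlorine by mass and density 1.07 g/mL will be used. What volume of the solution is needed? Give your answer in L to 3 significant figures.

11.1 L

Volume: 213,000 US gal × 3.785 L/gal = 806,205 L.
Chlorine deficit: 4.4 − 2.2 = 2.2 ppm = 2.2 mg/L as Cl₂.
Cl₂ equivalent needed: 2.2 mg/L × 806,205 L = 1,774,000 mg = 1774 g.
Product at 15.0% available chlorine: 1774 / 0.15 = 11,820 g.
Volume at density 1.07 g/mL: 11,820 g ÷ 1.07 g/mL = 11,050 mL.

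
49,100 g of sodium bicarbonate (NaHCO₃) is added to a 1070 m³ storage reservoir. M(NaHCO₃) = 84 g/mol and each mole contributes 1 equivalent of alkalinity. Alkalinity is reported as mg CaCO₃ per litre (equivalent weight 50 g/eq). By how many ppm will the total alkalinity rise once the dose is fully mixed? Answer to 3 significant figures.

27.3 ppm

Volume: 1070 m³ = 1,070,000 L.
Moles of NaHCO₃: 49,100 g ÷ 84 g/mol = 584.5 mol → 584.5 eq of alkalinity.
As CaCO₃: 584.5 eq × 50 g/eq = 29,230 g.
Rise: 29,230 g / 1,070,000 L × 1000 = 27.31 mg/L.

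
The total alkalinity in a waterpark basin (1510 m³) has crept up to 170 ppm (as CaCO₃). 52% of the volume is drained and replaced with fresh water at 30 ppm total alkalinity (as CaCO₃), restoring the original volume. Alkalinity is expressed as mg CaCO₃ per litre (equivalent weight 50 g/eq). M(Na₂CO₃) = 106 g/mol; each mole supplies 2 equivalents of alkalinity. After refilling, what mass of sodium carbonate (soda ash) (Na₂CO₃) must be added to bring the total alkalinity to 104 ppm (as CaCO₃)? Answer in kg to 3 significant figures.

10.9 kg

Volume: 1510 m³ = 1,510,000 L.
After draining 52% and refilling: 170 × 0.48 + 30 × 0.52 = 97.2 ppm.
Deficit to target: 104 − 97.2 = 6.8 mg/L.
As CaCO₃: 6.8 mg/L × 1,510,000 L = 10,270 g; ÷ 50 g/eq ÷ 2 = 102.7 mol Na₂CO₃.
Mass: 102.7 × 106 = 10,880 g.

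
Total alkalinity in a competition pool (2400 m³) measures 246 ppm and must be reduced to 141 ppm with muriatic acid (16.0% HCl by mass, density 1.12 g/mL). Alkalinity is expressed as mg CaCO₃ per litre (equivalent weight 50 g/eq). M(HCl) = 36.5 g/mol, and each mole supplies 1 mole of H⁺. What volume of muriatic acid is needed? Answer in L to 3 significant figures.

Volume: 2400 m³ = 2,400,000 L.
Alkalinity to neutralize: (246 − 141) = 105 mg/L as CaCO₃ × 2,400,000 L = 252,000 g as CaCO₃.
Equivalents of H⁺ required: 252,000 ÷ 50 g/eq = 5040 eq = 5040 mol HCl.
Mass of HCl: 5040 × 36.5 = 184,000 g.
Mass of 16.0% solution: 184,000 / 0.16 = 1,150,000 g.
Volume: 1,150,000 g ÷ 1.12 g/mL = 1,027,000 mL.

1,030 L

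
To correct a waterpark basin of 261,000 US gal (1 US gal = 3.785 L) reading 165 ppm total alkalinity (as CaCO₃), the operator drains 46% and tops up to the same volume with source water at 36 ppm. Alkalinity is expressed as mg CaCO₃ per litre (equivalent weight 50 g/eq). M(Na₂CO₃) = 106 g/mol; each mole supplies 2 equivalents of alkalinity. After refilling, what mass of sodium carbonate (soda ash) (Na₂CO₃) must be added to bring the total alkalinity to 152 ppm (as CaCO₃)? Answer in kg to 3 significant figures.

Volume: 261,000 US gal × 3.785 L/gal = 987,885 L.
After draining 46% and refilling: 165 × 0.54 + 36 × 0.46 = 105.66 ppm.
Deficit to target: 152 − 105.66 = 46.34 mg/L.
As CaCO₃: 46.34 mg/L × 987,885 L = 45,780 g; ÷ 50 g/eq ÷ 2 = 457.8 mol Na₂CO₃.
Mass: 457.8 × 106 = 48,530 g.

48.5 kg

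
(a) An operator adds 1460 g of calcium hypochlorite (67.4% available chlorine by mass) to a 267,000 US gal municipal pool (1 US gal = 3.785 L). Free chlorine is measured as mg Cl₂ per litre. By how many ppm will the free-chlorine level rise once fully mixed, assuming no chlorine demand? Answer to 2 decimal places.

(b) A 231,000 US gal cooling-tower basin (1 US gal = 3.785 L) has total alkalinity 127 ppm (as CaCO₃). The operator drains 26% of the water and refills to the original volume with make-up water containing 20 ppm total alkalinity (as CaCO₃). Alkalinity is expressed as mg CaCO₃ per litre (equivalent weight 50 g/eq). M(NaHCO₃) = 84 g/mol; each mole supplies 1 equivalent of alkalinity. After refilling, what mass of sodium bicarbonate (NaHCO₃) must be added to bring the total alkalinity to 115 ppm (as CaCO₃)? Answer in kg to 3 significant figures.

(a) Volume: 267,000 US gal × 3.785 L/gal = 1,010,595 L.
(a) Available chlorine delivered: 1460 g × 0.674 = 984 g as Cl₂.
(a) Concentration rise: 984 g / 1,010,595 L = 0.9737 mg/L = 0.97 ppm.

(b) Volume: 231,000 US gal × 3.785 L/gal = 874,335 L.
(b) After draining 26% and refilling: 127 × 0.74 + 20 × 0.26 = 99.18 ppm.
(b) Deficit to target: 115 − 99.18 = 15.82 mg/L.
(b) As CaCO₃: 15.82 mg/L × 874,335 L = 13,830 g; ÷ 50 g/eq ÷ 1 = 276.6 mol NaHCO₃.
(b) Mass: 276.6 × 84 = 23,240 g.

(a) 0.97 ppm; (b) 23.2 kg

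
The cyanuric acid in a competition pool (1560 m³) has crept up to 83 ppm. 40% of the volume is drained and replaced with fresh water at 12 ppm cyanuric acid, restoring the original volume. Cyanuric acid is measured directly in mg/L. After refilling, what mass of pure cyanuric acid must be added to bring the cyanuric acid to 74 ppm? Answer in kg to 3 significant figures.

Volume: 1560 m³ = 1,560,000 L.
After draining 40% and refilling: 83 × 0.60 + 12 × 0.40 = 54.6 ppm.
Deficit to target: 74 − 54.6 = 19.4 mg/L.
Mass: 19.4 mg/L × 1,560,000 L = 30,260 g cyanuric acid.

30.3 kg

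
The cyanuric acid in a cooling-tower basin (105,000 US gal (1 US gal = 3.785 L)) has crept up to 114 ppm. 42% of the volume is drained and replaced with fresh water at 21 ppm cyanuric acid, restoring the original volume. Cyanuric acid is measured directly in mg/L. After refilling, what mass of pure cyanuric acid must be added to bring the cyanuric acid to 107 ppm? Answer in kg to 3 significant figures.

Volume: 105,000 US gal × 3.785 L/gal = 397,425 L.
After draining 42% and refilling: 114 × 0.58 + 21 × 0.42 = 74.94 ppm.
Deficit to target: 107 − 74.94 = 32.06 mg/L.
Mass: 32.06 mg/L × 397,425 L = 12,740 g cyanuric acid.

12.7 kg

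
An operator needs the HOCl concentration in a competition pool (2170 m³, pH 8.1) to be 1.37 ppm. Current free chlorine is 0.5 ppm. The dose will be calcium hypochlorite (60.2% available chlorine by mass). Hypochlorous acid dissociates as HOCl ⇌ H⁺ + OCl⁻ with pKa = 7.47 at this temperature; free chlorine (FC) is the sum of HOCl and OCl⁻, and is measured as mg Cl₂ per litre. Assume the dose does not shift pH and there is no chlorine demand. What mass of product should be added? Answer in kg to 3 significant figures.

24.2 kg

Volume: 2170 m³ = 2,170,000 L.
[OCl⁻]/[HOCl] = 10^(pH − pKa) = 10^(8.1 − 7.47) = 4.266; fraction as HOCl = 1/(1 + 4.266) = 0.1899.
Free chlorine required for 1.37 ppm HOCl: 1.37 / 0.1899 = 7.214 ppm.
FC to add: 7.214 − 0.5 = 6.714 mg/L as Cl₂.
Cl₂ equivalent: 6.714 mg/L × 2,170,000 L = 14,570 g.
Product at 60.2% available Cl: 14,570 / 0.602 = 24,200 g.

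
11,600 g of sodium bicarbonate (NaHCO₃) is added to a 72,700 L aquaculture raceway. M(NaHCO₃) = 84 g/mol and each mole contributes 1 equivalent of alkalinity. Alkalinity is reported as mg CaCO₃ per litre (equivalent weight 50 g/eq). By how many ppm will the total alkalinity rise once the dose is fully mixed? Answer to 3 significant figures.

95.0 ppm

Moles of NaHCO₃: 11,600 g ÷ 84 g/mol = 138.1 mol → 138.1 eq of alkalinity.
As CaCO₃: 138.1 eq × 50 g/eq = 6905 g.
Rise: 6905 g / 72,700 L × 1000 = 94.98 mg/L.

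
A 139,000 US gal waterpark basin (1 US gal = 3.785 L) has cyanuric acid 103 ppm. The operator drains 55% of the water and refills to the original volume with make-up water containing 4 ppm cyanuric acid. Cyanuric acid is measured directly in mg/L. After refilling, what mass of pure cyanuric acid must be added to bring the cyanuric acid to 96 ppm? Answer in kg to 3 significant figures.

25.0 kg

Volume: 139,000 US gal × 3.785 L/gal = 526,115 L.
After draining 55% and refilling: 103 × 0.45 + 4 × 0.55 = 48.55 ppm.
Deficit to target: 96 − 48.55 = 47.45 mg/L.
Mass: 47.45 mg/L × 526,115 L = 24,960 g cyanuric acid.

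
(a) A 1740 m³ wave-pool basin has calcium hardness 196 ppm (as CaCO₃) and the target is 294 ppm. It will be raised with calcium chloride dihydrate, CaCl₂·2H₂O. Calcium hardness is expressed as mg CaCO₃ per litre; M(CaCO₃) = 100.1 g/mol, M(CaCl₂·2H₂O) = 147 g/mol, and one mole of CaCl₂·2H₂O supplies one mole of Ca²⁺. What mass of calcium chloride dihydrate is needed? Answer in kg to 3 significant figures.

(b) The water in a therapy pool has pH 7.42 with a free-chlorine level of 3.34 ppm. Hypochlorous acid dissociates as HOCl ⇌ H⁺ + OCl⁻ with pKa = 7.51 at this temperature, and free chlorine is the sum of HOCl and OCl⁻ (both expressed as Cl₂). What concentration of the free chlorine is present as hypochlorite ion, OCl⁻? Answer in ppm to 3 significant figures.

(a) Volume: 1740 m³ = 1,740,000 L.
(a) Hardness to add: (294 − 196) = 98 mg/L as CaCO₃ × 1,740,000 L = 170,500 g as CaCO₃.
(a) Moles of Ca²⁺ (1 mol Ca²⁺ ≡ 1 mol CaCO₃): 170,500 / 100.1 g/mol = 1703 mol.
(a) Mass of CaCl₂·2H₂O: 1703 × 147 = 250,400 g.

(b) [OCl⁻]/[HOCl] = 10^(pH − pKa) = 10^(7.42 − 7.51) = 10^-0.09 = 0.8128.
(b) Fraction as HOCl = 1 / (1 + 0.8128) = 0.5516.
(b) OCl⁻ = (1 − 0.5516) × 3.34 ppm = 1.498 ppm.

(a) 250 kg; (b) 1.50 ppm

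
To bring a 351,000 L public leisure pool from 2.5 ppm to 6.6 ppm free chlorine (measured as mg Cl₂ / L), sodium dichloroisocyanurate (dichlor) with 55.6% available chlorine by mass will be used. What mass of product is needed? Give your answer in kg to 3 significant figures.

Chlorine deficit: 6.6 − 2.5 = 4.1 ppm = 4.1 mg/L as Cl₂.
Cl₂ equivalent needed: 4.1 mg/L × 351,000 L = 1,439,000 mg = 1439 g.
Product at 55.6% available chlorine: 1439 / 0.556 = 2588 g.

2.59 kg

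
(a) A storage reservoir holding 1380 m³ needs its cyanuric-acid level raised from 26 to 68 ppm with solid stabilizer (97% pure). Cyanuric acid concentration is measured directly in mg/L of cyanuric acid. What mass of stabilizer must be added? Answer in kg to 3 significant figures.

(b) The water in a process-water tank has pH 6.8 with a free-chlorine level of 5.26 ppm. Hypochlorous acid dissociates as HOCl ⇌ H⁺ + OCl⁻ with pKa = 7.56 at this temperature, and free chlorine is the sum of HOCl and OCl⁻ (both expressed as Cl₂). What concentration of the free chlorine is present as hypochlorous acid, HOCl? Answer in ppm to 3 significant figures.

(a) 59.8 kg; (b) 4.48 ppm

(a) Volume: 1380 m³ = 1,380,000 L.
(a) CYA to add: (68 − 26) = 42 mg/L × 1,380,000 L = 57,960 g cyanuric acid.
(a) At 97% purity: 57,960 / 0.97 = 59,750 g product.

(b) [OCl⁻]/[HOCl] = 10^(pH − pKa) = 10^(6.8 − 7.56) = 10^-0.76 = 0.1738.
(b) Fraction as HOCl = 1 / (1 + 0.1738) = 0.8519.
(b) HOCl = 0.8519 × 5.26 ppm = 4.481 ppm.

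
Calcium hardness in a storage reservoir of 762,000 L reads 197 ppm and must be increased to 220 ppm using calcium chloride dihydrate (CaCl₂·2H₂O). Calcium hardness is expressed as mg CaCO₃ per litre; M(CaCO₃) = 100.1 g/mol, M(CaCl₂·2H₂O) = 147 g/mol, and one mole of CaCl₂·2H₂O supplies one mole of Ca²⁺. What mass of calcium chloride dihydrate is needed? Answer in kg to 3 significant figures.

25.7 kg

Hardness to add: (220 − 197) = 23 mg/L as CaCO₃ × 762,000 L = 17,530 g as CaCO₃.
Moles of Ca²⁺ (1 mol Ca²⁺ ≡ 1 mol CaCO₃): 17,530 / 100.1 g/mol = 175.1 mol.
Mass of CaCl₂·2H₂O: 175.1 × 147 = 25,740 g.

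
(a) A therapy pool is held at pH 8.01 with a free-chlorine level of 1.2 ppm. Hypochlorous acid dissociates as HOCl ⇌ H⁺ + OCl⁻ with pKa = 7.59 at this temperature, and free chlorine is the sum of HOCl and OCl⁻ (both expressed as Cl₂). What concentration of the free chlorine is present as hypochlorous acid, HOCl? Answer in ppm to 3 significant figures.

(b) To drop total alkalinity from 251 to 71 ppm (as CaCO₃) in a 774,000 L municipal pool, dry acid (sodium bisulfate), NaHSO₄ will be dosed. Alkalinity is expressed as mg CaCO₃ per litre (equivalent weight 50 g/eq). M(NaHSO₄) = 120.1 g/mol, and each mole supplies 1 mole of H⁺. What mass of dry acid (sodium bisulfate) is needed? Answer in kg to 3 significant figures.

(a) [OCl⁻]/[HOCl] = 10^(pH − pKa) = 10^(8.01 − 7.59) = 10^0.42 = 2.63.
(a) Fraction as HOCl = 1 / (1 + 2.63) = 0.2755.
(a) HOCl = 0.2755 × 1.2 ppm = 0.3306 ppm.

(b) Alkalinity to neutralize: (251 − 71) = 180 mg/L as CaCO₃ × 774,000 L = 139,300 g as CaCO₃.
(b) Equivalents of H⁺ required: 139,300 ÷ 50 g/eq = 2786 eq = 2786 mol NaHSO₄.
(b) Mass of NaHSO₄: 2786 × 120.1 = 334,600 g.

(a) 0.331 ppm; (b) 335 kg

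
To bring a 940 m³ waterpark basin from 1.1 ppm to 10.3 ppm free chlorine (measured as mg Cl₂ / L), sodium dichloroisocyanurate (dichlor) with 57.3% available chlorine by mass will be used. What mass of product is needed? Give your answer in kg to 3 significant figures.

15.1 kg

Volume: 940 m³ = 940,000 L.
Chlorine deficit: 10.3 − 1.1 = 9.2 ppm = 9.2 mg/L as Cl₂.
Cl₂ equivalent needed: 9.2 mg/L × 940,000 L = 8,648,000 mg = 8648 g.
Product at 57.3% available chlorine: 8648 / 0.573 = 15,090 g.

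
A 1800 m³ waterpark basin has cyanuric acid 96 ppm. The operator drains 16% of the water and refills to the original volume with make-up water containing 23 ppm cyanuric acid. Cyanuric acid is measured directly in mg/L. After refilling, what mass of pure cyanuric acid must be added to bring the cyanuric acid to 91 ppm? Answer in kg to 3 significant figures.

Volume: 1800 m³ = 1,800,000 L.
After draining 16% and refilling: 96 × 0.84 + 23 × 0.16 = 84.32 ppm.
Deficit to target: 91 − 84.32 = 6.68 mg/L.
Mass: 6.68 mg/L × 1,800,000 L = 12,020 g cyanuric acid.

12.0 kg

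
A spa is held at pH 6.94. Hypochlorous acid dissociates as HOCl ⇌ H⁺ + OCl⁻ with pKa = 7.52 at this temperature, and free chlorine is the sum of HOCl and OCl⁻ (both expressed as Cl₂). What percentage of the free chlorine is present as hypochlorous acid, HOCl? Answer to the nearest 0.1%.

79.2%

[OCl⁻]/[HOCl] = 10^(pH − pKa) = 10^(6.94 − 7.52) = 10^-0.58 = 0.263.
Fraction as HOCl = 1 / (1 + 0.263) = 0.7917.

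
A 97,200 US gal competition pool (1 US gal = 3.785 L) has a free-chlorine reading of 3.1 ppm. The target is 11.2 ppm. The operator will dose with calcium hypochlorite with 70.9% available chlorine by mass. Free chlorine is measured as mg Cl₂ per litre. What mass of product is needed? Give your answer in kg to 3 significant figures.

Volume: 97,200 US gal × 3.785 L/gal = 367,902 L.
Chlorine deficit: 11.2 − 3.1 = 8.1 ppm = 8.1 mg/L as Cl₂.
Cl₂ equivalent needed: 8.1 mg/L × 367,902 L = 2,980,000 mg = 2980 g.
Product at 70.9% available chlorine: 2980 / 0.709 = 4203 g.

4.20 kg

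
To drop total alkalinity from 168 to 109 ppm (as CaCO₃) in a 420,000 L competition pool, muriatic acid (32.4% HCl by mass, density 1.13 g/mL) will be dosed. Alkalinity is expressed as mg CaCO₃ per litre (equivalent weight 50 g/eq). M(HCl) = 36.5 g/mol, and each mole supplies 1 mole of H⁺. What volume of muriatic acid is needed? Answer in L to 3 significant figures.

Alkalinity to neutralize: (168 − 109) = 59 mg/L as CaCO₃ × 420,000 L = 24,780 g as CaCO₃.
Equivalents of H⁺ required: 24,780 ÷ 50 g/eq = 495.6 eq = 495.6 mol HCl.
Mass of HCl: 495.6 × 36.5 = 18,090 g.
Mass of 32.4% solution: 18,090 / 0.324 = 55,830 g.
Volume: 55,830 g ÷ 1.13 g/mL = 49,410 mL.

49.4 L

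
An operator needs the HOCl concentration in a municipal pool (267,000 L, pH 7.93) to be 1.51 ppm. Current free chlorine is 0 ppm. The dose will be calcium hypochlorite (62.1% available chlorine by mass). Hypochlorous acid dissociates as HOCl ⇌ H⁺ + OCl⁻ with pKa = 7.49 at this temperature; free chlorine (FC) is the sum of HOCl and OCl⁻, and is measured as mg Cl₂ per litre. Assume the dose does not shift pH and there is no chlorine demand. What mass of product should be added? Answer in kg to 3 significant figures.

[OCl⁻]/[HOCl] = 10^(pH − pKa) = 10^(7.93 − 7.49) = 2.754; fraction as HOCl = 1/(1 + 2.754) = 0.2664.
Free chlorine required for 1.51 ppm HOCl: 1.51 / 0.2664 = 5.669 ppm.
FC to add: 5.669 − 0 = 5.669 mg/L as Cl₂.
Cl₂ equivalent: 5.669 mg/L × 267,000 L = 1514 g.
Product at 62.1% available Cl: 1514 / 0.621 = 2437 g.

2.44 kg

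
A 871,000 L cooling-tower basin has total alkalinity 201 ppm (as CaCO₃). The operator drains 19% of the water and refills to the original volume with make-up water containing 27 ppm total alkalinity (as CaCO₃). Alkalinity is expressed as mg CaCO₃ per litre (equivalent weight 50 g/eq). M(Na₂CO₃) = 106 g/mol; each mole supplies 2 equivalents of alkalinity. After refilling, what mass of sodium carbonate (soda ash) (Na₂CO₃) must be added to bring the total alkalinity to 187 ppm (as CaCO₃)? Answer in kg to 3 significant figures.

17.6 kg

After draining 19% and refilling: 201 × 0.81 + 27 × 0.19 = 167.94 ppm.
Deficit to target: 187 − 167.94 = 19.06 mg/L.
As CaCO₃: 19.06 mg/L × 871,000 L = 16,600 g; ÷ 50 g/eq ÷ 2 = 166 mol Na₂CO₃.
Mass: 166 × 106 = 17,600 g.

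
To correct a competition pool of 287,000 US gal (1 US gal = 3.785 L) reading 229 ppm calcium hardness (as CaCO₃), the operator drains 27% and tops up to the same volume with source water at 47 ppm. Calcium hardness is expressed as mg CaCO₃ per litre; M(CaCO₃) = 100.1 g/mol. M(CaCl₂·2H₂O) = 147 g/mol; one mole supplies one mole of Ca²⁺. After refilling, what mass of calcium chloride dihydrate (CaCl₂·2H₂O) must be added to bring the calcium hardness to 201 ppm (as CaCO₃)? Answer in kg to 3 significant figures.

Volume: 287,000 US gal × 3.785 L/gal = 1,086,295 L.
After draining 27% and refilling: 229 × 0.73 + 47 × 0.27 = 179.86 ppm.
Deficit to target: 201 − 179.86 = 21.14 mg/L.
As CaCO₃: 21.14 mg/L × 1,086,295 L = 22,960 g; ÷ 100.1 = 229.4 mol Ca²⁺.
Mass: 229.4 × 147 = 33,720 g.

33.7 kg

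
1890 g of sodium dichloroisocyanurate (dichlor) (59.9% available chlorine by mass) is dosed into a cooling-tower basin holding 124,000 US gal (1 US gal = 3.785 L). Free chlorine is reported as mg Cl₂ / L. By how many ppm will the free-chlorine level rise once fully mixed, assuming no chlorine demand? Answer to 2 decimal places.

Volume: 124,000 US gal × 3.785 L/gal = 469,340 L.
Available chlorine delivered: 1890 g × 0.599 = 1132 g as Cl₂.
Concentration rise: 1132 g / 469,340 L = 2.412 mg/L = 2.41 ppm.

2.41 ppm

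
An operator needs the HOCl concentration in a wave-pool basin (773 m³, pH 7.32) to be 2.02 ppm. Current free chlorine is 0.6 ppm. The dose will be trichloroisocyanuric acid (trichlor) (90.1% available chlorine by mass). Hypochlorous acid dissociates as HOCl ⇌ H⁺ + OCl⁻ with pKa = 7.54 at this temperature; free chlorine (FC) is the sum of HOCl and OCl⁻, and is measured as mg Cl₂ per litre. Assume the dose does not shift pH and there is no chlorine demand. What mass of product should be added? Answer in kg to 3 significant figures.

2.26 kg

Volume: 773 m³ = 773,000 L.
[OCl⁻]/[HOCl] = 10^(pH − pKa) = 10^(7.32 − 7.54) = 0.6026; fraction as HOCl = 1/(1 + 0.6026) = 0.624.
Free chlorine required for 2.02 ppm HOCl: 2.02 / 0.624 = 3.237 ppm.
FC to add: 3.237 − 0.6 = 2.637 mg/L as Cl₂.
Cl₂ equivalent: 2.637 mg/L × 773,000 L = 2039 g.
Product at 90.1% available Cl: 2039 / 0.901 = 2263 g.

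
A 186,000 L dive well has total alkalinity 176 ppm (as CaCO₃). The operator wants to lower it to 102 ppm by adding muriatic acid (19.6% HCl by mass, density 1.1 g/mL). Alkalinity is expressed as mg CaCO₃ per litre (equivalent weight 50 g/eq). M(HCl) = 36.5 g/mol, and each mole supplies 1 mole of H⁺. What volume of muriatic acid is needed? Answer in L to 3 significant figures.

Alkalinity to neutralize: (176 − 102) = 74 mg/L as CaCO₃ × 186,000 L = 13,760 g as CaCO₃.
Equivalents of H⁺ required: 13,760 ÷ 50 g/eq = 275.3 eq = 275.3 mol HCl.
Mass of HCl: 275.3 × 36.5 = 10,050 g.
Mass of 19.6% solution: 10,050 / 0.196 = 51,260 g.
Volume: 51,260 g ÷ 1.1 g/mL = 46,600 mL.

46.6 L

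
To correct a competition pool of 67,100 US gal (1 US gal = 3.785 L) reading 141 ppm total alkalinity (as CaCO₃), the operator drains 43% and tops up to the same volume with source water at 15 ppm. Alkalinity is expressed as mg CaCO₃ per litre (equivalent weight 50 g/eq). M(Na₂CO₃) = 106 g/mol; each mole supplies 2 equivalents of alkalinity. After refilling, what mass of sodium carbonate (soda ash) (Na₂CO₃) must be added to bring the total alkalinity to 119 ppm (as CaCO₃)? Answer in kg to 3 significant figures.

8.66 kg

Volume: 67,100 US gal × 3.785 L/gal = 253,974 L.
After draining 43% and refilling: 141 × 0.57 + 15 × 0.43 = 86.82 ppm.
Deficit to target: 119 − 86.82 = 32.18 mg/L.
As CaCO₃: 32.18 mg/L × 253,974 L = 8173 g; ÷ 50 g/eq ÷ 2 = 81.73 mol Na₂CO₃.
Mass: 81.73 × 106 = 8663 g.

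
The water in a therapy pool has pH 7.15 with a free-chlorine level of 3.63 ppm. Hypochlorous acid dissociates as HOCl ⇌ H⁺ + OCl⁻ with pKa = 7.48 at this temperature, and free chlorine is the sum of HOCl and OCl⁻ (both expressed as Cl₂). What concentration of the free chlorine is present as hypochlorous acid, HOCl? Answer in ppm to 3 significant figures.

[OCl⁻]/[HOCl] = 10^(pH − pKa) = 10^(7.15 − 7.48) = 10^-0.33 = 0.4677.
Fraction as HOCl = 1 / (1 + 0.4677) = 0.6813.
HOCl = 0.6813 × 3.63 ppm = 2.473 ppm.

2.47 ppm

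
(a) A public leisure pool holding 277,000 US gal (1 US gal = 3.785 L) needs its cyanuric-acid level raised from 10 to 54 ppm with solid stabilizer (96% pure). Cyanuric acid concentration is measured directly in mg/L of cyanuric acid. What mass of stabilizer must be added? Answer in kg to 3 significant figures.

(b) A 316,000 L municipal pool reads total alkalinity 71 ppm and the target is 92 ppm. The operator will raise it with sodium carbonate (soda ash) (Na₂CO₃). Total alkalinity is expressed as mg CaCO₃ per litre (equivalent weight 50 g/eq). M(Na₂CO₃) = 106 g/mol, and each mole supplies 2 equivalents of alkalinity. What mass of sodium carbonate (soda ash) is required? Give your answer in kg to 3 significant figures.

(a) Volume: 277,000 US gal × 3.785 L/gal = 1,048,445 L.
(a) CYA to add: (54 − 10) = 44 mg/L × 1,048,445 L = 46,130 g cyanuric acid.
(a) At 96% purity: 46,130 / 0.96 = 48,050 g product.

(b) Alkalinity to add: (92 − 71) = 21 mg/L as CaCO₃ × 316,000 L = 6636 g as CaCO₃.
(b) Equivalents: 6636 g ÷ 50 g/eq = 132.7 eq.
(b) Each mole of Na₂CO₃ supplies 2 eq, so 132.7 / 2 = 66.36 mol.
(b) Mass: 66.36 mol × 106 g/mol = 7034 g.

(a) 48.1 kg; (b) 7.03 kg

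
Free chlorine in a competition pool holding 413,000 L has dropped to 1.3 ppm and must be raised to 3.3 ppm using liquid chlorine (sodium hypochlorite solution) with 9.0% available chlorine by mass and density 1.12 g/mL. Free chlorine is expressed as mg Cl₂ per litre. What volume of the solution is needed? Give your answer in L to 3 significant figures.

8.19 L

Chlorine deficit: 3.3 − 1.3 = 2 ppm = 2 mg/L as Cl₂.
Cl₂ equivalent needed: 2 mg/L × 413,000 L = 826,000 mg = 826 g.
Product at 9.0% available chlorine: 826 / 0.09 = 9178 g.
Volume at density 1.12 g/mL: 9178 g ÷ 1.12 g/mL = 8194 mL.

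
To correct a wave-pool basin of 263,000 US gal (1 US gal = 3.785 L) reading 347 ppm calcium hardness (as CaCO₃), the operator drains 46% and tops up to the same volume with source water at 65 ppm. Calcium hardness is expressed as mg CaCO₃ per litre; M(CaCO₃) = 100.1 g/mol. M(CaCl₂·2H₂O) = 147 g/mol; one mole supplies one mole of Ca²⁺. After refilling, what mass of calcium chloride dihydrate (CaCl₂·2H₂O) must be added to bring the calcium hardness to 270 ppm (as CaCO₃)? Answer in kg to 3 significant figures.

Volume: 263,000 US gal × 3.785 L/gal = 995,455 L.
After draining 46% and refilling: 347 × 0.54 + 65 × 0.46 = 217.28 ppm.
Deficit to target: 270 − 217.28 = 52.72 mg/L.
As CaCO₃: 52.72 mg/L × 995,455 L = 52,480 g; ÷ 100.1 = 524.3 mol Ca²⁺.
Mass: 524.3 × 147 = 77,070 g.

77.1 kg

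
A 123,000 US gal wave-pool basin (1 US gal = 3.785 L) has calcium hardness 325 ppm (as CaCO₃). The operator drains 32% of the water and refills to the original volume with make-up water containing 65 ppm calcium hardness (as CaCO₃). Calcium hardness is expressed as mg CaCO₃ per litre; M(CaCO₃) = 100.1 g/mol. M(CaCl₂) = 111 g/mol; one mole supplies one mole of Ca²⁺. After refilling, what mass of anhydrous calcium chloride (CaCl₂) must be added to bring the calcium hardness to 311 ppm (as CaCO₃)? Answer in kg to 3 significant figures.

Volume: 123,000 US gal × 3.785 L/gal = 465,555 L.
After draining 32% and refilling: 325 × 0.68 + 65 × 0.32 = 241.8 ppm.
Deficit to target: 311 − 241.8 = 69.2 mg/L.
As CaCO₃: 69.2 mg/L × 465,555 L = 32,220 g; ÷ 100.1 = 321.8 mol Ca²⁺.
Mass: 321.8 × 111 = 35,720 g.

35.7 kg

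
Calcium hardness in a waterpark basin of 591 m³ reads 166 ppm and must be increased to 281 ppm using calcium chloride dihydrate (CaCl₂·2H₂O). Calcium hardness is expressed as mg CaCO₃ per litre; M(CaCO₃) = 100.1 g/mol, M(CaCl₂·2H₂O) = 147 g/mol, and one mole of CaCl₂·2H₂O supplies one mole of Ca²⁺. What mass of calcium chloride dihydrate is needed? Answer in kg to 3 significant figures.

Volume: 591 m³ = 591,000 L.
Hardness to add: (281 − 166) = 115 mg/L as CaCO₃ × 591,000 L = 67,960 g as CaCO₃.
Moles of Ca²⁺ (1 mol Ca²⁺ ≡ 1 mol CaCO₃): 67,960 / 100.1 g/mol = 679 mol.
Mass of CaCl₂·2H₂O: 679 × 147 = 99,810 g.

99.8 kg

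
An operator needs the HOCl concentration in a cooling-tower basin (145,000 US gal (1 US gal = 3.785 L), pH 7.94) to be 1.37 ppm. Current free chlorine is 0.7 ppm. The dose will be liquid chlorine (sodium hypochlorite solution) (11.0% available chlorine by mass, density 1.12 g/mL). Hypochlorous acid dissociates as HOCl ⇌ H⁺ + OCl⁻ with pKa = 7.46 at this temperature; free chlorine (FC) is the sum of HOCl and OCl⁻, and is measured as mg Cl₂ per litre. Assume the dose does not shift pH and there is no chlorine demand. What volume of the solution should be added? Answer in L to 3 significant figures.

21.4 L

Volume: 145,000 US gal × 3.785 L/gal = 548,825 L.
[OCl⁻]/[HOCl] = 10^(pH − pKa) = 10^(7.94 − 7.46) = 3.02; fraction as HOCl = 1/(1 + 3.02) = 0.2488.
Free chlorine required for 1.37 ppm HOCl: 1.37 / 0.2488 = 5.507 ppm.
FC to add: 5.507 − 0.7 = 4.807 mg/L as Cl₂.
Cl₂ equivalent: 4.807 mg/L × 548,825 L = 2638 g.
Product at 11.0% available Cl: 2638 / 0.11 = 23,990 g.
Volume: 23,990 g ÷ 1.12 g/mL = 21,420 mL.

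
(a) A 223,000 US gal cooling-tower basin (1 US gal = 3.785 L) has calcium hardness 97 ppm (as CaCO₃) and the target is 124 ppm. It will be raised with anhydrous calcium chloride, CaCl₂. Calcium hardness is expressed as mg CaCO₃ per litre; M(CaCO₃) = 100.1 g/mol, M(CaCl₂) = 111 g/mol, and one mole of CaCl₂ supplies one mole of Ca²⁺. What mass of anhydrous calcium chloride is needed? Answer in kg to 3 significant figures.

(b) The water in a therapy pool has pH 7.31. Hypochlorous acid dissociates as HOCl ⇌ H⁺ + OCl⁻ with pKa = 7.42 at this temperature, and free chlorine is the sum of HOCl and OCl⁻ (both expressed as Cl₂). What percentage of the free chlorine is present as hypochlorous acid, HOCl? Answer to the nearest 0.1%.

(a) 25.3 kg; (b) 56.3%

(a) Volume: 223,000 US gal × 3.785 L/gal = 844,055 L.
(a) Hardness to add: (124 − 97) = 27 mg/L as CaCO₃ × 844,055 L = 22,790 g as CaCO₃.
(a) Moles of Ca²⁺ (1 mol Ca²⁺ ≡ 1 mol CaCO₃): 22,790 / 100.1 g/mol = 227.7 mol.
(a) Mass of CaCl₂: 227.7 × 111 = 25,270 g.

(b) [OCl⁻]/[HOCl] = 10^(pH − pKa) = 10^(7.31 − 7.42) = 10^-0.11 = 0.7762.
(b) Fraction as HOCl = 1 / (1 + 0.7762) = 0.563.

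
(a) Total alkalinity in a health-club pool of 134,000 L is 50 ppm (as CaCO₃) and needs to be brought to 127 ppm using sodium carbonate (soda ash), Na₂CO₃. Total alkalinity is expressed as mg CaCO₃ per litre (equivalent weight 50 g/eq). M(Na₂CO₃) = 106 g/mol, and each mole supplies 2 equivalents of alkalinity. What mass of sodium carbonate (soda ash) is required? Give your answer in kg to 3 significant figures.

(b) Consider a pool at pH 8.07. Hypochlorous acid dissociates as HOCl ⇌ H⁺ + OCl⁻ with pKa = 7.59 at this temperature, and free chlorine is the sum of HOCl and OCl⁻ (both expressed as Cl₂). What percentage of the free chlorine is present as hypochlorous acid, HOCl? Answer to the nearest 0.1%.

(a) 10.9 kg; (b) 24.9%

(a) Alkalinity to add: (127 − 50) = 77 mg/L as CaCO₃ × 134,000 L = 10,320 g as CaCO₃.
(a) Equivalents: 10,320 g ÷ 50 g/eq = 206.4 eq.
(a) Each mole of Na₂CO₃ supplies 2 eq, so 206.4 / 2 = 103.2 mol.
(a) Mass: 103.2 mol × 106 g/mol = 10,940 g.

(b) [OCl⁻]/[HOCl] = 10^(pH − pKa) = 10^(8.07 − 7.59) = 10^0.48 = 3.02.
(b) Fraction as HOCl = 1 / (1 + 3.02) = 0.2488.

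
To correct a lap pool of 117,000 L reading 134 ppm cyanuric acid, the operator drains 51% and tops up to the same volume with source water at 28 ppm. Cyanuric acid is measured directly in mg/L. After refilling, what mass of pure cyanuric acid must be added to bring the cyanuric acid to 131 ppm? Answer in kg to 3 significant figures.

5.97 kg

After draining 51% and refilling: 134 × 0.49 + 28 × 0.51 = 79.94 ppm.
Deficit to target: 131 − 79.94 = 51.06 mg/L.
Mass: 51.06 mg/L × 117,000 L = 5974 g cyanuric acid.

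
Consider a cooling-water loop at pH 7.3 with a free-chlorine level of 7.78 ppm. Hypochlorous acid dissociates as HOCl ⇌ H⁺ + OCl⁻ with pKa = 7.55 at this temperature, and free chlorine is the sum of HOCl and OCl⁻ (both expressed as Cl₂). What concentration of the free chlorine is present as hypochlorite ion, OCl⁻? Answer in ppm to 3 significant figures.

2.80 ppm

[OCl⁻]/[HOCl] = 10^(pH − pKa) = 10^(7.3 − 7.55) = 10^-0.25 = 0.5623.
Fraction as HOCl = 1 / (1 + 0.5623) = 0.6401.
OCl⁻ = (1 − 0.6401) × 7.78 ppm = 2.8 ppm.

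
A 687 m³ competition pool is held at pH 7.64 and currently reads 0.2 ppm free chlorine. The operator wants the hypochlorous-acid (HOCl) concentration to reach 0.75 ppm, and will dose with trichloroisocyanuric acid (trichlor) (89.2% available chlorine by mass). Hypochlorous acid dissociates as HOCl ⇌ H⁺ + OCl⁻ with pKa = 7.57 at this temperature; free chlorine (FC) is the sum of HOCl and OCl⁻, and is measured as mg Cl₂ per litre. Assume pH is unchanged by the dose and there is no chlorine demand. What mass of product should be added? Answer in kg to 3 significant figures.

1.10 kg

Volume: 687 m³ = 687,000 L.
[OCl⁻]/[HOCl] = 10^(pH − pKa) = 10^(7.64 − 7.57) = 1.175; fraction as HOCl = 1/(1 + 1.175) = 0.4598.
Free chlorine required for 0.75 ppm HOCl: 0.75 / 0.4598 = 1.631 ppm.
FC to add: 1.631 − 0.2 = 1.431 mg/L as Cl₂.
Cl₂ equivalent: 1.431 mg/L × 687,000 L = 983.2 g.
Product at 89.2% available Cl: 983.2 / 0.892 = 1102 g.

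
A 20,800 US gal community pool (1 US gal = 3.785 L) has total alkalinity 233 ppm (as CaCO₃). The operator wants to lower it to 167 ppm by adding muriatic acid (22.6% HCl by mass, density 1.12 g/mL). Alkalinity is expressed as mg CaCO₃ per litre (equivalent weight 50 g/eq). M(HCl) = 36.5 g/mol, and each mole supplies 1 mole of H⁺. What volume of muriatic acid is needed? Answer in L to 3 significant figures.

15.0 L

Volume: 20,800 US gal × 3.785 L/gal = 78,728 L.
Alkalinity to neutralize: (233 − 167) = 66 mg/L as CaCO₃ × 78,728 L = 5196 g as CaCO₃.
Equivalents of H⁺ required: 5196 ÷ 50 g/eq = 103.9 eq = 103.9 mol HCl.
Mass of HCl: 103.9 × 36.5 = 3793 g.
Mass of 22.6% solution: 3793 / 0.226 = 16,780 g.
Volume: 16,780 g ÷ 1.12 g/mL = 14,990 mL.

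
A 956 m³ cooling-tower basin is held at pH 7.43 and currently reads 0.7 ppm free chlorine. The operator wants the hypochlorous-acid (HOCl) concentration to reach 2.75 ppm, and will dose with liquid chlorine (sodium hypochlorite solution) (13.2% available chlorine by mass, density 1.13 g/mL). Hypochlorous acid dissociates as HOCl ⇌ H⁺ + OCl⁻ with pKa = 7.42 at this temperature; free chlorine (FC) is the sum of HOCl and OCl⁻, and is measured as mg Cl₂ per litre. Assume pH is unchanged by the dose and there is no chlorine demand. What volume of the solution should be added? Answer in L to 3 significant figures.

Volume: 956 m³ = 956,000 L.
[OCl⁻]/[HOCl] = 10^(pH − pKa) = 10^(7.43 − 7.42) = 1.023; fraction as HOCl = 1/(1 + 1.023) = 0.4942.
Free chlorine required for 2.75 ppm HOCl: 2.75 / 0.4942 = 5.564 ppm.
FC to add: 5.564 − 0.7 = 4.864 mg/L as Cl₂.
Cl₂ equivalent: 4.864 mg/L × 956,000 L = 4650 g.
Product at 13.2% available Cl: 4650 / 0.132 = 35,230 g.
Volume: 35,230 g ÷ 1.13 g/mL = 31,170 mL.

31.2 L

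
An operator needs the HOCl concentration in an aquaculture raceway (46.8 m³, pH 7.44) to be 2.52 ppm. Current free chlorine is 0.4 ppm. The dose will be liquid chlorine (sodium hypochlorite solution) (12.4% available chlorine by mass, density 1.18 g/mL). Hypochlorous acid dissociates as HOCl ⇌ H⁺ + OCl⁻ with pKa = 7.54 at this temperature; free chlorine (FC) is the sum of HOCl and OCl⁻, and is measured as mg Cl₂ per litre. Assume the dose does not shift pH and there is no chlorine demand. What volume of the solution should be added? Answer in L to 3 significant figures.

Volume: 46.8 m³ = 46,800 L.
[OCl⁻]/[HOCl] = 10^(pH − pKa) = 10^(7.44 − 7.54) = 0.7943; fraction as HOCl = 1/(1 + 0.7943) = 0.5573.
Free chlorine required for 2.52 ppm HOCl: 2.52 / 0.5573 = 4.522 ppm.
FC to add: 4.522 − 0.4 = 4.122 mg/L as Cl₂.
Cl₂ equivalent: 4.122 mg/L × 46,800 L = 192.9 g.
Product at 12.4% available Cl: 192.9 / 0.124 = 1556 g.
Volume: 1556 g ÷ 1.18 g/mL = 1318 mL.

1.32 L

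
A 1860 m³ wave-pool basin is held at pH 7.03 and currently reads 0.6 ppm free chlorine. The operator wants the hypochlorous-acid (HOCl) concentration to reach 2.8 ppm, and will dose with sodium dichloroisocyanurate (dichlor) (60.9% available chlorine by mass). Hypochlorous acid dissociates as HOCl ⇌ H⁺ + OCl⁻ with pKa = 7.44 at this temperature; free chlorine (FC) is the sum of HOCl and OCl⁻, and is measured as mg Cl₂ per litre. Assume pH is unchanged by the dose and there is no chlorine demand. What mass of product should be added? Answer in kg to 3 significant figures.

Volume: 1860 m³ = 1,860,000 L.
[OCl⁻]/[HOCl] = 10^(pH − pKa) = 10^(7.03 − 7.44) = 0.389; fraction as HOCl = 1/(1 + 0.389) = 0.7199.
Free chlorine required for 2.8 ppm HOCl: 2.8 / 0.7199 = 3.889 ppm.
FC to add: 3.889 − 0.6 = 3.289 mg/L as Cl₂.
Cl₂ equivalent: 3.289 mg/L × 1,860,000 L = 6118 g.
Product at 60.9% available Cl: 6118 / 0.609 = 10,050 g.

10.0 kg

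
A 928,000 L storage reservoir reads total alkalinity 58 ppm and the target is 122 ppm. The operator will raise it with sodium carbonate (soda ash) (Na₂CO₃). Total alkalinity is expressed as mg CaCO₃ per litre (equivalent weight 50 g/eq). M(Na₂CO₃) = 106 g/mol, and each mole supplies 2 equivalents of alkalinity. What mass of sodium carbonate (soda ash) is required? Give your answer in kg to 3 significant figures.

Alkalinity to add: (122 − 58) = 64 mg/L as CaCO₃ × 928,000 L = 59,390 g as CaCO₃.
Equivalents: 59,390 g ÷ 50 g/eq = 1188 eq.
Each mole of Na₂CO₃ supplies 2 eq, so 1188 / 2 = 593.9 mol.
Mass: 593.9 mol × 106 g/mol = 62,960 g.

63.0 kg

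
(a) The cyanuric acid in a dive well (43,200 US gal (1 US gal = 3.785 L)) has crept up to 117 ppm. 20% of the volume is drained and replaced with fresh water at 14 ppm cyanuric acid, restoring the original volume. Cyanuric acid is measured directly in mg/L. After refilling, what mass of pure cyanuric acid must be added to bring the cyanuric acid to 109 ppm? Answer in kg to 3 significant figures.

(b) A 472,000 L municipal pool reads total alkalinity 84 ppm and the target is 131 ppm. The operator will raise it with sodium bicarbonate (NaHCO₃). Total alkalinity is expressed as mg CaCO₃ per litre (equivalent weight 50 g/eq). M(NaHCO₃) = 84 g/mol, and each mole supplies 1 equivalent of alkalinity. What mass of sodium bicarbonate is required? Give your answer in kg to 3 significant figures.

(a) Volume: 43,200 US gal × 3.785 L/gal = 163,512 L.
(a) After draining 20% and refilling: 117 × 0.80 + 14 × 0.20 = 96.4 ppm.
(a) Deficit to target: 109 − 96.4 = 12.6 mg/L.
(a) Mass: 12.6 mg/L × 163,512 L = 2060 g cyanuric acid.

(b) Alkalinity to add: (131 − 84) = 47 mg/L as CaCO₃ × 472,000 L = 22,180 g as CaCO₃.
(b) Equivalents: 22,180 g ÷ 50 g/eq = 443.7 eq.
(b) NaHCO₃ supplies 1 eq per mole → 443.7 mol.
(b) Mass: 443.7 mol × 84 g/mol = 37,270 g.

(a) 2.06 kg; (b) 37.3 kg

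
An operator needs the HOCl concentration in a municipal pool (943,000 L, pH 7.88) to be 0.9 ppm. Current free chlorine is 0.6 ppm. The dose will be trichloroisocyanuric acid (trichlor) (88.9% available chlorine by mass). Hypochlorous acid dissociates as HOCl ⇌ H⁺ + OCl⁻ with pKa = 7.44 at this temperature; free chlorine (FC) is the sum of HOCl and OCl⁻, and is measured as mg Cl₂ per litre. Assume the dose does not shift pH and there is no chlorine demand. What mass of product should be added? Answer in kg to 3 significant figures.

[OCl⁻]/[HOCl] = 10^(pH − pKa) = 10^(7.88 − 7.44) = 2.754; fraction as HOCl = 1/(1 + 2.754) = 0.2664.
Free chlorine required for 0.9 ppm HOCl: 0.9 / 0.2664 = 3.379 ppm.
FC to add: 3.379 − 0.6 = 2.779 mg/L as Cl₂.
Cl₂ equivalent: 2.779 mg/L × 943,000 L = 2620 g.
Product at 88.9% available Cl: 2620 / 0.889 = 2948 g.

2.95 kg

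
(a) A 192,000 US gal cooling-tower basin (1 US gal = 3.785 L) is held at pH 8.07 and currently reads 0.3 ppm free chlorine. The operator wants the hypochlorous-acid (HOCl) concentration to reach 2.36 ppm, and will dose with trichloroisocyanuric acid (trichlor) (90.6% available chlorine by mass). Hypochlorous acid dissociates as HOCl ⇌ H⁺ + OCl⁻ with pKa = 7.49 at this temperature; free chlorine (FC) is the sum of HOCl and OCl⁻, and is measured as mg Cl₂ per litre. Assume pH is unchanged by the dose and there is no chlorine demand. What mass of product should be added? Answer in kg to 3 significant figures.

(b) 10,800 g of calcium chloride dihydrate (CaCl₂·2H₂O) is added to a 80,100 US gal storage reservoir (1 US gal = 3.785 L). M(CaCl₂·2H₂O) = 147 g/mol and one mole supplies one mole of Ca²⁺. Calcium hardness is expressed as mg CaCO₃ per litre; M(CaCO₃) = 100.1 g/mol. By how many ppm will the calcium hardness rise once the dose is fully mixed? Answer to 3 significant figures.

(a) 8.85 kg; (b) 24.3 ppm

(a) Volume: 192,000 US gal × 3.785 L/gal = 726,720 L.
(a) [OCl⁻]/[HOCl] = 10^(pH − pKa) = 10^(8.07 − 7.49) = 3.802; fraction as HOCl = 1/(1 + 3.802) = 0.2083.
(a) Free chlorine required for 2.36 ppm HOCl: 2.36 / 0.2083 = 11.33 ppm.
(a) FC to add: 11.33 − 0.3 = 11.03 mg/L as Cl₂.
(a) Cl₂ equivalent: 11.03 mg/L × 726,720 L = 8018 g.
(a) Product at 90.6% available Cl: 8018 / 0.906 = 8849 g.

(b) Volume: 80,100 US gal × 3.785 L/gal = 303,178 L.
(b) Moles of Ca²⁺: 10,800 g ÷ 147 g/mol = 73.47 mol.
(b) As CaCO₃: 73.47 mol × 100.1 g/mol = 7354 g.
(b) Rise: 7354 g / 303,178 L × 1000 = 24.26 mg/L.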